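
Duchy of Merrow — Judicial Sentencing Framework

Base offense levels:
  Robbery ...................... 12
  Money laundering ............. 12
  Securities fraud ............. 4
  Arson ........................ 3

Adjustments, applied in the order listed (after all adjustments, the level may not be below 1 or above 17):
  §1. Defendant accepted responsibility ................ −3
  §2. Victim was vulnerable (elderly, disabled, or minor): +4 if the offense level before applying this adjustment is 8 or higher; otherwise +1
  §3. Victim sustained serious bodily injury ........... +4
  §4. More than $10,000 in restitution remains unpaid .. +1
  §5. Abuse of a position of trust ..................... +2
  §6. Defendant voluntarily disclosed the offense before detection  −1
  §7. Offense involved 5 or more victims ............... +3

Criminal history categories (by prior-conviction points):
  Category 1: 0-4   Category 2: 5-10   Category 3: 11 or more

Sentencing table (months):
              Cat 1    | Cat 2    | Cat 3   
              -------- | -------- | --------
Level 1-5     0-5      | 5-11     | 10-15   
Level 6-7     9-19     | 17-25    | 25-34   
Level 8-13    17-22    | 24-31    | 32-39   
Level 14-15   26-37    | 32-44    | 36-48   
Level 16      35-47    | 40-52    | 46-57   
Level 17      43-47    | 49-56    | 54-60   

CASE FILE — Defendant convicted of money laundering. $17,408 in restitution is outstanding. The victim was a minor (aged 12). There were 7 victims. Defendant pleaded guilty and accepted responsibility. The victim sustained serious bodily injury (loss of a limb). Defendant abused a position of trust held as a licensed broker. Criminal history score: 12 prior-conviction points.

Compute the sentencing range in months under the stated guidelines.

54-60 months

Base offense level for money laundering: 12.
§1 applies: 12 − 3 = 9.
§2 applies (level before this adjustment is 9 ≥ 8, so +4): 9 + 4 = 13.
§3 applies: 13 + 4 = 17.
§4 applies: 17 + 1 = 18.
§5 applies: 18 + 2 = 20.
§6 does not apply.
§7 applies: 20 + 3 = 23.
Level 23 exceeds the maximum of 17; capped at 17.
Final offense level: 17.
Criminal history: 12 prior points → Category 3 (11+).
Level 17 falls in the 17 band.
Grid: Level 17 × Category 3 = 54-60 months.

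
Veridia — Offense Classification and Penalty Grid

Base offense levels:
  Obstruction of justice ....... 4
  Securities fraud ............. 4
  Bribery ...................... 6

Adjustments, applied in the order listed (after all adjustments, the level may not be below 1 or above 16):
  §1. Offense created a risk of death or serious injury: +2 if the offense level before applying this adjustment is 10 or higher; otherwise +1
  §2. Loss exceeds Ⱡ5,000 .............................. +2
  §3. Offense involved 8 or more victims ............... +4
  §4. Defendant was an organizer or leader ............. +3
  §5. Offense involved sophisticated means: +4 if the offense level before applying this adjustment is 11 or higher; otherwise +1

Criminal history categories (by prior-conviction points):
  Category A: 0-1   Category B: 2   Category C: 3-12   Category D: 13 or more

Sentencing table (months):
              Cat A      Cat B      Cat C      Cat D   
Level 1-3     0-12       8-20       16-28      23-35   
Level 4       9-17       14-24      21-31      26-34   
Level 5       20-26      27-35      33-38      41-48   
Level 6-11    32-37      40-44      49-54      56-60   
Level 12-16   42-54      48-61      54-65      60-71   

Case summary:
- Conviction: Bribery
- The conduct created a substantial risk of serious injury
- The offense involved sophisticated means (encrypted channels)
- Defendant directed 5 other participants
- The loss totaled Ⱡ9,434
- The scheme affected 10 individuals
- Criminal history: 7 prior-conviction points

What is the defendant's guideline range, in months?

54-65 months

Base offense level for bribery: 6.
§1 applies (level before this adjustment is 6 < 10, so +1): 6 + 1 = 7.
§2 applies: 7 + 2 = 9.
§3 applies: 9 + 4 = 13.
§4 applies: 13 + 3 = 16.
§5 applies (level before this adjustment is 16 ≥ 11, so +4): 16 + 4 = 20.
Level 20 exceeds the maximum of 16; capped at 16.
Final offense level: 16.
Criminal history: 7 prior points → Category C (3-12).
Level 16 falls in the 12-16 band.
Grid: Level 12-16 × Category C = 54-65 months.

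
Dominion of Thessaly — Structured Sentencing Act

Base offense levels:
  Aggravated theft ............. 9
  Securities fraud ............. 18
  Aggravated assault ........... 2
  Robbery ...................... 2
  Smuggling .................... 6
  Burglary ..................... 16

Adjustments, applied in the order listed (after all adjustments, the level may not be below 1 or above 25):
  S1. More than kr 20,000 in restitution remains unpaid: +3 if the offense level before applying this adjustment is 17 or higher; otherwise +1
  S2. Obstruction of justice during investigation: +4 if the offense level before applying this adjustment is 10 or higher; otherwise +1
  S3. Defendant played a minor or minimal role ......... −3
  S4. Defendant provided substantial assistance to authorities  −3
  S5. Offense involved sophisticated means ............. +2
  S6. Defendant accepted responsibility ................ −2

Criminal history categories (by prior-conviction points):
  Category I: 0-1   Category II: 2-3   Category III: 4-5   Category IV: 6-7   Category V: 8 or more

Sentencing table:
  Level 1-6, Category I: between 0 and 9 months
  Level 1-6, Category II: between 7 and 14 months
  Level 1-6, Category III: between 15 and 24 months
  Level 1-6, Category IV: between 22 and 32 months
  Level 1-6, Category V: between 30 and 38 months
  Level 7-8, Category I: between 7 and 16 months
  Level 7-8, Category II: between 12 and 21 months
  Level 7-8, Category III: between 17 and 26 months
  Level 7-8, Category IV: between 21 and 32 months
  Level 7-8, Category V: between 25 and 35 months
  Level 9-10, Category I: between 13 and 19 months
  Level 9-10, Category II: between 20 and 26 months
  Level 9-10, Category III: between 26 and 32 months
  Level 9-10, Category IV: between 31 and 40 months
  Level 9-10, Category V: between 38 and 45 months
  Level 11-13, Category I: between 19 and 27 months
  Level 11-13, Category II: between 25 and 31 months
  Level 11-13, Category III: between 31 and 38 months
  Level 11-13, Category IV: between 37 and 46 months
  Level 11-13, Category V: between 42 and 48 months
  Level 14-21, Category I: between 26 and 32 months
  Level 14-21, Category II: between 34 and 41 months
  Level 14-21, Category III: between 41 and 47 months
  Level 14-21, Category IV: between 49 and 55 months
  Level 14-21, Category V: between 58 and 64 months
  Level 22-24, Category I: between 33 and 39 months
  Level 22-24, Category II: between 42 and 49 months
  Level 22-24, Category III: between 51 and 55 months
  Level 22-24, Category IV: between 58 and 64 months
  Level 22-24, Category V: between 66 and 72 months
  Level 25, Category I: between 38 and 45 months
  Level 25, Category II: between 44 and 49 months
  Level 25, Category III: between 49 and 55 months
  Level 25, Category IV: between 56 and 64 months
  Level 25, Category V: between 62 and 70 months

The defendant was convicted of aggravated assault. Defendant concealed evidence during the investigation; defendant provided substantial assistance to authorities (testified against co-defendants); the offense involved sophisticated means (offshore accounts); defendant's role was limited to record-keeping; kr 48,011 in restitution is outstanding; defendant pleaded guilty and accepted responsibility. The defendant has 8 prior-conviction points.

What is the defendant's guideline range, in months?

Base offense level for aggravated assault: 2.
S1 applies (level before this adjustment is 2 < 17, so +1): 2 + 1 = 3.
S2 applies (level before this adjustment is 3 < 10, so +1): 3 + 1 = 4.
S3 applies: 4 − 3 = 1.
S4 applies: 1 − 3 = -2.
S5 applies: -2 + 2 = 0.
S6 applies: 0 − 2 = -2.
Level -2 is below the minimum of 1; floored at 1.
Final offense level: 1.
Criminal history: 8 prior points → Category V (8+).
Level 1 falls in the 1-6 band.
Grid: Level 1-6 × Category V = 30-38 months.

30-38 months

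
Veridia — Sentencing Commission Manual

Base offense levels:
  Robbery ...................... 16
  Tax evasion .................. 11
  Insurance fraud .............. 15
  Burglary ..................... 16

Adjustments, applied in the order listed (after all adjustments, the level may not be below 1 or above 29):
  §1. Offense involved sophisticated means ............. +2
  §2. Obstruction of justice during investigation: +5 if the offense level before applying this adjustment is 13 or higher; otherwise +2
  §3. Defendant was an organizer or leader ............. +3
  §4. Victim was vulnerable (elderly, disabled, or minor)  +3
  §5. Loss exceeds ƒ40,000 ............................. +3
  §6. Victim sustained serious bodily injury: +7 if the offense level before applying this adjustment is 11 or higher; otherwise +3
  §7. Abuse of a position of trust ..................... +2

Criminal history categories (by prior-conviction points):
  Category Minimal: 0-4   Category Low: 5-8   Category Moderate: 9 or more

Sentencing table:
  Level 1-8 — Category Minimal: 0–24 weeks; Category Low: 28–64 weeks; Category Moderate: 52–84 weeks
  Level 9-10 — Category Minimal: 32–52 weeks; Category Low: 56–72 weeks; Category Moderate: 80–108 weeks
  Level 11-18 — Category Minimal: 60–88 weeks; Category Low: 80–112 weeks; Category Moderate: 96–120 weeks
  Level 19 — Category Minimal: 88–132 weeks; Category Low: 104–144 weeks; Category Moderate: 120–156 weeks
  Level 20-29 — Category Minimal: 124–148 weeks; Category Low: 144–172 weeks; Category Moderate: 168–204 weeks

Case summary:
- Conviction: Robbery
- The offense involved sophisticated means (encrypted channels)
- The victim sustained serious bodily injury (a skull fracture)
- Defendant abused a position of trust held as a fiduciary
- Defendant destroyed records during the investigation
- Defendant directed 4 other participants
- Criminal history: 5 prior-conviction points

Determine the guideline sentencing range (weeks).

Base offense level for robbery: 16.
§1 applies: 16 + 2 = 18.
§2 applies (level before this adjustment is 18 ≥ 13, so +5): 18 + 5 = 23.
§3 applies: 23 + 3 = 26.
§4 does not apply.
§5 does not apply.
§6 applies (level before this adjustment is 26 ≥ 11, so +7): 26 + 7 = 33.
§7 applies: 33 + 2 = 35.
Level 35 exceeds the maximum of 29; capped at 29.
Final offense level: 29.
Criminal history: 5 prior points → Category Low (5-8).
Level 29 falls in the 20-29 band.
Grid: Level 20-29 × Category Low = 144-172 weeks.

144-172 weeks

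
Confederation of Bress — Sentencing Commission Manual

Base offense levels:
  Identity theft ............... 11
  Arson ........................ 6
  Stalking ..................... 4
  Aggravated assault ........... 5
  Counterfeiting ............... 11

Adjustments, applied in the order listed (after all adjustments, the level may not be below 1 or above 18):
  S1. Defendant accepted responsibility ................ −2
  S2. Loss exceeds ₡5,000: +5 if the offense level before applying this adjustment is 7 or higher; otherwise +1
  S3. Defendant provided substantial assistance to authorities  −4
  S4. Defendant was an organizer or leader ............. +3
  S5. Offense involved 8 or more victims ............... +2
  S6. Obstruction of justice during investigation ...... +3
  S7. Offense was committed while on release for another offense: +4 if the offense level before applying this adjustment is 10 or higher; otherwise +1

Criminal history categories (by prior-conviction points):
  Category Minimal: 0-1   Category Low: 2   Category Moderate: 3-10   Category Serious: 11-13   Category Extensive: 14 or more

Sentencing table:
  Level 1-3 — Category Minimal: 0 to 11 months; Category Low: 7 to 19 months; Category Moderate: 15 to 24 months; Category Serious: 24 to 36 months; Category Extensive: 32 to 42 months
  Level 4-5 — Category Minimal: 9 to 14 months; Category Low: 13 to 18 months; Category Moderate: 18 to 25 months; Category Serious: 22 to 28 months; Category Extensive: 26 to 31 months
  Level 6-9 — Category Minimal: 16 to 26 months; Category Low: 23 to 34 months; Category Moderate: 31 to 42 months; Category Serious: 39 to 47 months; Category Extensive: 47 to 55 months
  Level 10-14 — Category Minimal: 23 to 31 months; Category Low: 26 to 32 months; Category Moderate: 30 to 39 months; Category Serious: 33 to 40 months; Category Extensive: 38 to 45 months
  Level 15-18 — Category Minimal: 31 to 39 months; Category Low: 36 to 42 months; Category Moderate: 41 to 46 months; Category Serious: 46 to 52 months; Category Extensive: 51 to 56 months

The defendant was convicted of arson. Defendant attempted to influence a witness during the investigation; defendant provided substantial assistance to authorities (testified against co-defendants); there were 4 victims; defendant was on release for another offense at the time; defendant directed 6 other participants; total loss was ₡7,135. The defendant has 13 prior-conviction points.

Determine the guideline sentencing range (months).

33-40 months

Base offense level for arson: 6.
S1 does not apply.
S2 applies (level before this adjustment is 6 < 7, so +1): 6 + 1 = 7.
S3 applies: 7 − 4 = 3.
S4 applies: 3 + 3 = 6.
S5 does not apply.
S6 applies: 6 + 3 = 9.
S7 applies (level before this adjustment is 9 < 10, so +1): 9 + 1 = 10.
Final offense level: 10.
Criminal history: 13 prior points → Category Serious (11-13).
Level 10 falls in the 10-14 band.
Grid: Level 10-14 × Category Serious = 33-40 months.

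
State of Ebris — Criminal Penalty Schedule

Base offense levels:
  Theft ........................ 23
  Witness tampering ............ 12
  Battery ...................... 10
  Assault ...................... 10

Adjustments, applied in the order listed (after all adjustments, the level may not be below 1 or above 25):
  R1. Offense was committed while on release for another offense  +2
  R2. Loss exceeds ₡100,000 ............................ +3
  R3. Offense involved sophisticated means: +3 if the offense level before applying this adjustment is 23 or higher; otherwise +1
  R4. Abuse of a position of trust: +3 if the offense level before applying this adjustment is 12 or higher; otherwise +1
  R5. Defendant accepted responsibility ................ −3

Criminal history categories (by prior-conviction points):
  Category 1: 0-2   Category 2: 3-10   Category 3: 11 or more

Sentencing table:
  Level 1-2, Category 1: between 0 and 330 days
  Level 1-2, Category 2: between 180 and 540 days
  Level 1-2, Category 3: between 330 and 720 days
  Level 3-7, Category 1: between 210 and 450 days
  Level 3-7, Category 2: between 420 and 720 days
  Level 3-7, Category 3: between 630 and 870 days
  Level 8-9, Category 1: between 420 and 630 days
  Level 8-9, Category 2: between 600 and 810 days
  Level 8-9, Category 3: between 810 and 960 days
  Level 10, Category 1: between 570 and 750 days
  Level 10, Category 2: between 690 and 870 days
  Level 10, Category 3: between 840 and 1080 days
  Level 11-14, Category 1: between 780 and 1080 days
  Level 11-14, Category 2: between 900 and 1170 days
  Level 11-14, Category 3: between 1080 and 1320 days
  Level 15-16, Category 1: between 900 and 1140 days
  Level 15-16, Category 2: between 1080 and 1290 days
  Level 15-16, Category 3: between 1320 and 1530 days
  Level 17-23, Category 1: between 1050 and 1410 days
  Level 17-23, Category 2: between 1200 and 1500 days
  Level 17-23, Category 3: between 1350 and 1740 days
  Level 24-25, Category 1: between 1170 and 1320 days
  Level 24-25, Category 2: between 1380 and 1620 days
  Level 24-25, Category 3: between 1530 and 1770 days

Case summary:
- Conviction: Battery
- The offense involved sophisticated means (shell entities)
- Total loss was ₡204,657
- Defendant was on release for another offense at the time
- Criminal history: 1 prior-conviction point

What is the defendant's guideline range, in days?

Base offense level for battery: 10.
R1 applies: 10 + 2 = 12.
R2 applies: 12 + 3 = 15.
R3 applies (level before this adjustment is 15 < 23, so +1): 15 + 1 = 16.
R4 does not apply.
Final offense level: 16.
Criminal history: 1 prior point → Category 1 (0-2).
Level 16 falls in the 15-16 band.
Grid: Level 15-16 × Category 1 = 900-1140 days.

900-1140 days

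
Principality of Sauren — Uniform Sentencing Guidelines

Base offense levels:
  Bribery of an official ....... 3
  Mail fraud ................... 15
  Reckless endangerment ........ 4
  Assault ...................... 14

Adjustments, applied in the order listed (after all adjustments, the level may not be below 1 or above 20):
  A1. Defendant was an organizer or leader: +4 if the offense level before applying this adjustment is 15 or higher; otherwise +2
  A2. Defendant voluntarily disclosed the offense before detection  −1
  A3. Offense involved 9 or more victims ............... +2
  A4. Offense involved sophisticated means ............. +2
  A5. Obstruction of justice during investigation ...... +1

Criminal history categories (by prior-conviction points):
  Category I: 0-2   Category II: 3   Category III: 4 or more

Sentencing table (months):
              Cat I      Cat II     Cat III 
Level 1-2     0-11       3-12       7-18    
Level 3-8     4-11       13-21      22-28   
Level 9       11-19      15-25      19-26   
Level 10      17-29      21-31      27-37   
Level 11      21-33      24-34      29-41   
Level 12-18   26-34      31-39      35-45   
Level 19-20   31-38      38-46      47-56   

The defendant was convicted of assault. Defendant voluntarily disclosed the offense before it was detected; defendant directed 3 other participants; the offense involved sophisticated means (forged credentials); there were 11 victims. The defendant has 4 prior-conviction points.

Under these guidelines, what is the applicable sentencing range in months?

Base offense level for assault: 14.
A1 applies (level before this adjustment is 14 < 15, so +2): 14 + 2 = 16.
A2 applies: 16 − 1 = 15.
A3 applies: 15 + 2 = 17.
A4 applies: 17 + 2 = 19.
A5 does not apply.
Final offense level: 19.
Criminal history: 4 prior points → Category III (4+).
Level 19 falls in the 19-20 band.
Grid: Level 19-20 × Category III = 47-56 months.

47-56 months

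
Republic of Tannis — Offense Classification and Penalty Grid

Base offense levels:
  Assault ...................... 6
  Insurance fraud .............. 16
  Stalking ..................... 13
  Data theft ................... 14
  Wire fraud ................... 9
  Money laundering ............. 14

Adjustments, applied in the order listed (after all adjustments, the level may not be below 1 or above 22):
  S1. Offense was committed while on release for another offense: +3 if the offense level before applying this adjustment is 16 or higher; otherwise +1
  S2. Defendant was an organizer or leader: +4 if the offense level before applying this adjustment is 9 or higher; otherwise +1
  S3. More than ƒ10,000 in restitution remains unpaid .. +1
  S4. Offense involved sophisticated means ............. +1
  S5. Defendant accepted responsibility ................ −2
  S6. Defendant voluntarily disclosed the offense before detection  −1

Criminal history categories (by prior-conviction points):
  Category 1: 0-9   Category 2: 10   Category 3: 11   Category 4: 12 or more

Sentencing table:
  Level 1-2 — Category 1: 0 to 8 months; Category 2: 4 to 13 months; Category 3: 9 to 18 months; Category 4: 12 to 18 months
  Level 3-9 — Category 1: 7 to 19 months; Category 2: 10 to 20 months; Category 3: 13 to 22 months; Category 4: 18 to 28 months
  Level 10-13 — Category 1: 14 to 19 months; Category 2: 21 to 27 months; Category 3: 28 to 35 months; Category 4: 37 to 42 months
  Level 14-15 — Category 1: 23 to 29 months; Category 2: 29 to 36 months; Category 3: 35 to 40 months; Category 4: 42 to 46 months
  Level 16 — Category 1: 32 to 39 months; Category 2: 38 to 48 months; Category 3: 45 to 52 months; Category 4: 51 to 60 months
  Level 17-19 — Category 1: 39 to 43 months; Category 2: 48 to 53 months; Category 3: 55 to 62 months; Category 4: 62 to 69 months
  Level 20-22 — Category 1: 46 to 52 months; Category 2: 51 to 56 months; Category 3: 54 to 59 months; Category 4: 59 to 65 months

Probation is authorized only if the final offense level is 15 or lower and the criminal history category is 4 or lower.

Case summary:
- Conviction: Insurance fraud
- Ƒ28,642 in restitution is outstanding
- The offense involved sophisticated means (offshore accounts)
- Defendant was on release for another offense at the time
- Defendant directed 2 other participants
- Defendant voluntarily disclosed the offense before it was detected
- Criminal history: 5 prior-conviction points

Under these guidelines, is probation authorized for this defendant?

Base offense level for insurance fraud: 16.
S1 applies (level before this adjustment is 16 ≥ 16, so +3): 16 + 3 = 19.
S2 applies (level before this adjustment is 19 ≥ 9, so +4): 19 + 4 = 23.
S3 applies: 23 + 1 = 24.
S4 applies: 24 + 1 = 25.
S6 applies: 25 − 1 = 24.
Level 24 exceeds the maximum of 22; capped at 22.
Final offense level: 22.
Criminal history: 5 prior points → Category 1 (0-9).
Level 22 falls in the 20-22 band.
Grid: Level 20-22 × Category 1 = 46-52 months.
Probation check: level 22 > 15 and category 1 ≤ 4 → not eligible.

No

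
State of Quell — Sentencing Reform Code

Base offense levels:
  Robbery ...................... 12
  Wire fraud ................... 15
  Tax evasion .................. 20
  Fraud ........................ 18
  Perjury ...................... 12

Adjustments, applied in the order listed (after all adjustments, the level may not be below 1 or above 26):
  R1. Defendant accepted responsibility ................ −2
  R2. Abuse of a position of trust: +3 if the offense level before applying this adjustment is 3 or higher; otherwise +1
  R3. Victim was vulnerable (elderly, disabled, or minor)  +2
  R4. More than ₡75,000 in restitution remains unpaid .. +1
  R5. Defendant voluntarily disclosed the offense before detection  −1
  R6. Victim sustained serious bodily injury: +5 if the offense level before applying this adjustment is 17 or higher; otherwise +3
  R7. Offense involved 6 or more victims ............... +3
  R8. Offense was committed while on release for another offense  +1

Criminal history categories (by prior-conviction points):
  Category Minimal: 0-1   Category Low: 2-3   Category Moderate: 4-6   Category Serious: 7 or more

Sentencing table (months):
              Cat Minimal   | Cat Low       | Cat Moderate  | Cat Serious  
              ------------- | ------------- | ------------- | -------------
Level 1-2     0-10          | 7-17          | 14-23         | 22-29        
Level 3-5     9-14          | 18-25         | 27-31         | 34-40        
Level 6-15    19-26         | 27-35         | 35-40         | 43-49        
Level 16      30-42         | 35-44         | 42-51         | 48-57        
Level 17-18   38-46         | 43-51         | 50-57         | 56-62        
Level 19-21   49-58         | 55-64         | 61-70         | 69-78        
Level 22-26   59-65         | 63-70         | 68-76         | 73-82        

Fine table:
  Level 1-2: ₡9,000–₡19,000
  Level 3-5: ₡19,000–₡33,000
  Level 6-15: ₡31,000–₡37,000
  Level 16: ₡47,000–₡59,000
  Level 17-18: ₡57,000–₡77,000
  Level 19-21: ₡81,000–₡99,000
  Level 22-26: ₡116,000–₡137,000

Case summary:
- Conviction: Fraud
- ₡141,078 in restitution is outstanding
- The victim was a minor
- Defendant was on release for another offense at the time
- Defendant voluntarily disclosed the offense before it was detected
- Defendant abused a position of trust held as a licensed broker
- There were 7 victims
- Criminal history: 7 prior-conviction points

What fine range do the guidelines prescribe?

Base offense level for fraud: 18.
R2 applies (level before this adjustment is 18 ≥ 3, so +3): 18 + 3 = 21.
R3 applies: 21 + 2 = 23.
R4 applies: 23 + 1 = 24.
R5 applies: 24 − 1 = 23.
R6 does not apply.
R7 applies: 23 + 3 = 26.
R8 applies: 26 + 1 = 27.
Level 27 exceeds the maximum of 26; capped at 26.
Final offense level: 26.
Level 26 falls in the 22-26 band.
Fine table: Level 22-26 → ₡116,000–₡137,000.

₡116,000–₡137,000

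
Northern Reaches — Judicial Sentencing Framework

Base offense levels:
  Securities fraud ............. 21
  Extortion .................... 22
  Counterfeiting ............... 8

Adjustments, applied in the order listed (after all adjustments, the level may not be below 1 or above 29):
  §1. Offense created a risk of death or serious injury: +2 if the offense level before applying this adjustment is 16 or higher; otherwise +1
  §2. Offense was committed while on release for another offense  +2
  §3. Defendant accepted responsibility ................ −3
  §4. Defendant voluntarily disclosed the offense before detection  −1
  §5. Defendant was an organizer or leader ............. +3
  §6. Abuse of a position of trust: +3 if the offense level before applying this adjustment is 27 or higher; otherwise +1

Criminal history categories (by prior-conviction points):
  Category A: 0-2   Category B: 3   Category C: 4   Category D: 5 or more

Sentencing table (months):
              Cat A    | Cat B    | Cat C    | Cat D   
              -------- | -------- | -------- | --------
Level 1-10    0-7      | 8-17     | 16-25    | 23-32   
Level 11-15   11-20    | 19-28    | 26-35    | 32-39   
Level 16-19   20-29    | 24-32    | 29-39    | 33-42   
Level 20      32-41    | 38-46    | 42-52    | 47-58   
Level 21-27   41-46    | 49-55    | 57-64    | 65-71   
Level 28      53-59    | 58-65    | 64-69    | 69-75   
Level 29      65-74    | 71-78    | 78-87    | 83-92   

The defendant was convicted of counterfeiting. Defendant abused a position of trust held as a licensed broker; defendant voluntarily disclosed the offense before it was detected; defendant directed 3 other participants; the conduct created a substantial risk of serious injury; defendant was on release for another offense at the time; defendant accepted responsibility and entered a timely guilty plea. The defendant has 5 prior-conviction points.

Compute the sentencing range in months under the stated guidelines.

Base offense level for counterfeiting: 8.
§1 applies (level before this adjustment is 8 < 16, so +1): 8 + 1 = 9.
§2 applies: 9 + 2 = 11.
§3 applies: 11 − 3 = 8.
§4 applies: 8 − 1 = 7.
§5 applies: 7 + 3 = 10.
§6 applies (level before this adjustment is 10 < 27, so +1): 10 + 1 = 11.
Final offense level: 11.
Criminal history: 5 prior points → Category D (5+).
Level 11 falls in the 11-15 band.
Grid: Level 11-15 × Category D = 32-39 months.

32-39 months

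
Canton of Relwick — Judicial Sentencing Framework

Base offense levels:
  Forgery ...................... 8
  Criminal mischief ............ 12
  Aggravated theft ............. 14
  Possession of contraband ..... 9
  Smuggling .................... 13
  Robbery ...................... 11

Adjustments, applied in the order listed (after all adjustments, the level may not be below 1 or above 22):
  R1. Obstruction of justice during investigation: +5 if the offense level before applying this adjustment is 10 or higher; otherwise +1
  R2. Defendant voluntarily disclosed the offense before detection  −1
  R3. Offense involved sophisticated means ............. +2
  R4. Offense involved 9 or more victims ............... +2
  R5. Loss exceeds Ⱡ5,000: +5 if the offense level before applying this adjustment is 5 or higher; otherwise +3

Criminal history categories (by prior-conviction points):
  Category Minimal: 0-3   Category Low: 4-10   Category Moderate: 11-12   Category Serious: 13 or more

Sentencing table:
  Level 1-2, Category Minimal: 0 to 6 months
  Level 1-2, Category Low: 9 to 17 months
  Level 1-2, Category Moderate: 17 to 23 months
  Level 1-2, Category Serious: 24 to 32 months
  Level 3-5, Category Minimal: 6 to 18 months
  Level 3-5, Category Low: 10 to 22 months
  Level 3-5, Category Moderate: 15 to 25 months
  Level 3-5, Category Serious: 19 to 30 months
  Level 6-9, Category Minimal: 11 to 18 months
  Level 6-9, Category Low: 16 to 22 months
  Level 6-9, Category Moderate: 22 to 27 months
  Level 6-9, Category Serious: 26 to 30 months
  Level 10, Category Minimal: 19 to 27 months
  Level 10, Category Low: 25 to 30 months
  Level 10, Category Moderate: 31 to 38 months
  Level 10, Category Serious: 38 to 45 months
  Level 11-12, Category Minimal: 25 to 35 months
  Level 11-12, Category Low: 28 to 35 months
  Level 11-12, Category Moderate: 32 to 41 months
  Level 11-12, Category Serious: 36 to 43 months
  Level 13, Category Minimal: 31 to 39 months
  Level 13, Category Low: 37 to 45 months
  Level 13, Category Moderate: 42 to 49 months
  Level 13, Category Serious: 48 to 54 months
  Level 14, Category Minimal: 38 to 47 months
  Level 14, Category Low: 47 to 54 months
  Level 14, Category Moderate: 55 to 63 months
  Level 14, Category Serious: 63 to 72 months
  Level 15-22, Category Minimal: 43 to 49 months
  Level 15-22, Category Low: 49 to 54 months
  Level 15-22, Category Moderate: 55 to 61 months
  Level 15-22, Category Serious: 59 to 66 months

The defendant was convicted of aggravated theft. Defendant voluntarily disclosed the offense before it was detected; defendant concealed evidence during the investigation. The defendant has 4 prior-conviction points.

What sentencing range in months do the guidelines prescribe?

Base offense level for aggravated theft: 14.
R1 applies (level before this adjustment is 14 ≥ 10, so +5): 14 + 5 = 19.
R2 applies: 19 − 1 = 18.
R4 does not apply.
R5 does not apply.
Final offense level: 18.
Criminal history: 4 prior points → Category Low (4-10).
Level 18 falls in the 15-22 band.
Grid: Level 15-22 × Category Low = 49-54 months.

49-54 months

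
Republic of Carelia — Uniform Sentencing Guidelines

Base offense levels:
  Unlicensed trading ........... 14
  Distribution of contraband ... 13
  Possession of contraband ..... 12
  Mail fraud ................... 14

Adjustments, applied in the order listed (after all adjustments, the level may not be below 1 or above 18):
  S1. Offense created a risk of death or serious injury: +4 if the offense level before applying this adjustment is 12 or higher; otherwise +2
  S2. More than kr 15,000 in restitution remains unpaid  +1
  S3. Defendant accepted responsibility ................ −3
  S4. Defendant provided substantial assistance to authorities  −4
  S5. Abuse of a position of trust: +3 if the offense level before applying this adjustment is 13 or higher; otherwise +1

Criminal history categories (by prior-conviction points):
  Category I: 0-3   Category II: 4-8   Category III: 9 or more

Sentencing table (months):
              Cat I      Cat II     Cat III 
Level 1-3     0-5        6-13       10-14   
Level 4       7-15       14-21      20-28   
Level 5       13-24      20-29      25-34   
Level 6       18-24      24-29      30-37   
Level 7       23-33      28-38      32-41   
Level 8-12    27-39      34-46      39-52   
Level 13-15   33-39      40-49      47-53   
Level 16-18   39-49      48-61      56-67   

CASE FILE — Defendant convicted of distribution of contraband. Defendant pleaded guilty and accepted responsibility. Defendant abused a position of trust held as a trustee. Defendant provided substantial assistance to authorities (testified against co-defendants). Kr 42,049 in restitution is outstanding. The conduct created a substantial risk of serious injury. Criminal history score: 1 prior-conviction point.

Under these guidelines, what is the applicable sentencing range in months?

Base offense level for distribution of contraband: 13.
S1 applies (level before this adjustment is 13 ≥ 12, so +4): 13 + 4 = 17.
S2 applies: 17 + 1 = 18.
S3 applies: 18 − 3 = 15.
S4 applies: 15 − 4 = 11.
S5 applies (level before this adjustment is 11 < 13, so +1): 11 + 1 = 12.
Final offense level: 12.
Criminal history: 1 prior point → Category I (0-3).
Level 12 falls in the 8-12 band.
Grid: Level 8-12 × Category I = 27-39 months.

27-39 months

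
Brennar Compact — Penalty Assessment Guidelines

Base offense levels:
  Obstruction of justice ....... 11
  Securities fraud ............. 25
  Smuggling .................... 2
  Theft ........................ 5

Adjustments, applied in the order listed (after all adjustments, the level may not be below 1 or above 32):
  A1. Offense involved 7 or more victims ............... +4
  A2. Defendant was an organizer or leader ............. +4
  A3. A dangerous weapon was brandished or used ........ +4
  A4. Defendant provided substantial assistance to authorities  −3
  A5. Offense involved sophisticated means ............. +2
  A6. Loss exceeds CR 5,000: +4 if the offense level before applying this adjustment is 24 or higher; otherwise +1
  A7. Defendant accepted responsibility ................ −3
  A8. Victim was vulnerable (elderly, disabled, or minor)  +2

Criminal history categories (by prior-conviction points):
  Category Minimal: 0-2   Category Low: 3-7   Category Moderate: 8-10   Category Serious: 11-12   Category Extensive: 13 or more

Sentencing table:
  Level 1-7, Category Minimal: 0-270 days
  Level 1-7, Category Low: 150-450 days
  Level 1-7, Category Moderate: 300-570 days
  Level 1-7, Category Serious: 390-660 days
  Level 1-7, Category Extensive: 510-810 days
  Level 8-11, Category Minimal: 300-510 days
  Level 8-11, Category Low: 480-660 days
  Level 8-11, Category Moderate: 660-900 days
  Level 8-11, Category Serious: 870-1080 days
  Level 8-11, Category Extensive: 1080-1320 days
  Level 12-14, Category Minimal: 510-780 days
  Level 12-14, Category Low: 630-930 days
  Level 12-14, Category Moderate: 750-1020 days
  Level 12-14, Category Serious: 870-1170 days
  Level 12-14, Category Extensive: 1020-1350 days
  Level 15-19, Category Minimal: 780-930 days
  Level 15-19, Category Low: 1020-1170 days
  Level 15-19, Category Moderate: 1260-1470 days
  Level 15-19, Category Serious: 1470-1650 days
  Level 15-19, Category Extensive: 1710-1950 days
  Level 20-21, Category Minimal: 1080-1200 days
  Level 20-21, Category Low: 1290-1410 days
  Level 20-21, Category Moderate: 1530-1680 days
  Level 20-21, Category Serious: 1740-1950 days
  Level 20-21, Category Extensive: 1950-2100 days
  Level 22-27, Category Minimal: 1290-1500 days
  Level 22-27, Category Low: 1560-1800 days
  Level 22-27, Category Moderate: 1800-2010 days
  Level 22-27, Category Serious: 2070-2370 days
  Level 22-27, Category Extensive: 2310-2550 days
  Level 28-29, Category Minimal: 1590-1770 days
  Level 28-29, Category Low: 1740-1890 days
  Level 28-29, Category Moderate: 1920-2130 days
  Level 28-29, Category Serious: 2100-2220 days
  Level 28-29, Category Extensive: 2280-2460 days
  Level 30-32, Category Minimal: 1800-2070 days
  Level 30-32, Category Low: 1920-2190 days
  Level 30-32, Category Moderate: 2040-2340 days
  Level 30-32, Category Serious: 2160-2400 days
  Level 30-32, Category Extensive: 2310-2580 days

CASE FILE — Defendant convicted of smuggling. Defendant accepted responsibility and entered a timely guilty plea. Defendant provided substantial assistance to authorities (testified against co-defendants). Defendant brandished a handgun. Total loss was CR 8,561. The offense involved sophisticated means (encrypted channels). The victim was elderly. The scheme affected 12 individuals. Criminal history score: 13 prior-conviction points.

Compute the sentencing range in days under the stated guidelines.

1080-1320 days

Base offense level for smuggling: 2.
A1 applies: 2 + 4 = 6.
A2 does not apply.
A3 applies: 6 + 4 = 10.
A4 applies: 10 − 3 = 7.
A5 applies: 7 + 2 = 9.
A6 applies (level before this adjustment is 9 < 24, so +1): 9 + 1 = 10.
A7 applies: 10 − 3 = 7.
A8 applies: 7 + 2 = 9.
Final offense level: 9.
Criminal history: 13 prior points → Category Extensive (13+).
Level 9 falls in the 8-11 band.
Grid: Level 8-11 × Category Extensive = 1080-1320 days.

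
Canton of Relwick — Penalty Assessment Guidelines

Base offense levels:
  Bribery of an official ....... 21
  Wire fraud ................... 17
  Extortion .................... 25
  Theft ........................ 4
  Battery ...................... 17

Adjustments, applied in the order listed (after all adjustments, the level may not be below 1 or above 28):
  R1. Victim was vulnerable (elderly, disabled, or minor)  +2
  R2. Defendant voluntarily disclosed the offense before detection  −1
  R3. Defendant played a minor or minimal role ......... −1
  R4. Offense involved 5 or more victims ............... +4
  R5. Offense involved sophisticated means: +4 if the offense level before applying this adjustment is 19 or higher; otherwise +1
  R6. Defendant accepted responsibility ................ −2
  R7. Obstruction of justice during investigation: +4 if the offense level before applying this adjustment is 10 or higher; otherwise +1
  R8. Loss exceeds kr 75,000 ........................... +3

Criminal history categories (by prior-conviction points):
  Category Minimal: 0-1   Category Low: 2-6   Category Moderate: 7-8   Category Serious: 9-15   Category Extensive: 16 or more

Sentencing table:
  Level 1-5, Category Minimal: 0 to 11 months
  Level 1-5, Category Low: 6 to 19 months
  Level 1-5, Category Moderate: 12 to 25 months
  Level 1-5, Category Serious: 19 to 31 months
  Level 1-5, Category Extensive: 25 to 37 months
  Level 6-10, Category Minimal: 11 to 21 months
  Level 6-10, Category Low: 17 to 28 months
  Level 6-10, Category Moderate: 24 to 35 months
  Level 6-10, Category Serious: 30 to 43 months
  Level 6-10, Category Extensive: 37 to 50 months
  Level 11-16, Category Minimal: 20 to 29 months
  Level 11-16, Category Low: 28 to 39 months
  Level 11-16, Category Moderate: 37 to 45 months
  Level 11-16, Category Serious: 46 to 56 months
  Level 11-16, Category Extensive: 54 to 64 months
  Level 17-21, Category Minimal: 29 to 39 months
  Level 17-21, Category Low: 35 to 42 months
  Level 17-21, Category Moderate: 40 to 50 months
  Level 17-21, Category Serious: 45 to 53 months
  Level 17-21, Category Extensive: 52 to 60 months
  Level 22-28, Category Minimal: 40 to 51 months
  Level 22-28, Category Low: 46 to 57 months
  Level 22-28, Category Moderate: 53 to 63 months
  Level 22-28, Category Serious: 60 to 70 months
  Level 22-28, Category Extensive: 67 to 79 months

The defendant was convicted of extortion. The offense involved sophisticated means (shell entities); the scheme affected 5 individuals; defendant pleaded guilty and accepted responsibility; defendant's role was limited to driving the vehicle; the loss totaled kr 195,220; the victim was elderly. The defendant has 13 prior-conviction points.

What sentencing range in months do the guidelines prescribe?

Base offense level for extortion: 25.
R1 applies: 25 + 2 = 27.
R3 applies: 27 − 1 = 26.
R4 applies: 26 + 4 = 30.
R5 applies (level before this adjustment is 30 ≥ 19, so +4): 30 + 4 = 34.
R6 applies: 34 − 2 = 32.
R7 does not apply.
R8 applies: 32 + 3 = 35.
Level 35 exceeds the maximum of 28; capped at 28.
Final offense level: 28.
Criminal history: 13 prior points → Category Serious (9-15).
Level 28 falls in the 22-28 band.
Grid: Level 22-28 × Category Serious = 60-70 months.

60-70 months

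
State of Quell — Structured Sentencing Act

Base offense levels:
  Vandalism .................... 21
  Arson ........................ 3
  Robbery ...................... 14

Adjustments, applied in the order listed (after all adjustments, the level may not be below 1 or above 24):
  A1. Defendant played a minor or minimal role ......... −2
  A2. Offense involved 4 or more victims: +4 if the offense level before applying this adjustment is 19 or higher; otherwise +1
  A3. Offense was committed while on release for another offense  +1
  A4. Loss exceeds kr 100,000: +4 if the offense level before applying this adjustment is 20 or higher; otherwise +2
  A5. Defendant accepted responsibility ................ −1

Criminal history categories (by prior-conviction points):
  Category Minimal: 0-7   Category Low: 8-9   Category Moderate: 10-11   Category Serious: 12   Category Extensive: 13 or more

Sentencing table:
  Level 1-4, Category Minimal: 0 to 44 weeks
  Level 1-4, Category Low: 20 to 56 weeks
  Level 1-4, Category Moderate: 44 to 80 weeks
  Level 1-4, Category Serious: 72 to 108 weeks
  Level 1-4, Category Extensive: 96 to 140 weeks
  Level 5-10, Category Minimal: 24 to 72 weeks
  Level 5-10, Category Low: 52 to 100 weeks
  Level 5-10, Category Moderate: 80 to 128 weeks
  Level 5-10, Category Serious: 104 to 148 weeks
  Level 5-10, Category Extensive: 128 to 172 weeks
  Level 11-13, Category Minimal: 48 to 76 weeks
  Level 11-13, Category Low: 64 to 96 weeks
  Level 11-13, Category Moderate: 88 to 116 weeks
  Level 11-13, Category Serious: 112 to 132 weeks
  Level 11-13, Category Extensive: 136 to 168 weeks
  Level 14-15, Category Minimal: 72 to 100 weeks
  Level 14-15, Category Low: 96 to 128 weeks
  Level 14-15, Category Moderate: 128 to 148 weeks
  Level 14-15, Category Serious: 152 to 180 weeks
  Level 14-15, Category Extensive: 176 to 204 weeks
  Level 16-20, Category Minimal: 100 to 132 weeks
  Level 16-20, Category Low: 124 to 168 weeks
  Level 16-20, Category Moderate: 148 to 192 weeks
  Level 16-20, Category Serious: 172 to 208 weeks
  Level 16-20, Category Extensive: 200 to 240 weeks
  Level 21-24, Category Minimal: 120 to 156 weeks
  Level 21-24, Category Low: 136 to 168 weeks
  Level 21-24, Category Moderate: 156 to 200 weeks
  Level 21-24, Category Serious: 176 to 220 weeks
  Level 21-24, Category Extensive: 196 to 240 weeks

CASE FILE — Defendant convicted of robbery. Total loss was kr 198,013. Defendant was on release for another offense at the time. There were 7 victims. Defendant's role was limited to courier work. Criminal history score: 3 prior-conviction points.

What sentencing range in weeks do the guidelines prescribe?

Base offense level for robbery: 14.
A1 applies: 14 − 2 = 12.
A2 applies (level before this adjustment is 12 < 19, so +1): 12 + 1 = 13.
A3 applies: 13 + 1 = 14.
A4 applies (level before this adjustment is 14 < 20, so +2): 14 + 2 = 16.
A5 does not apply.
Final offense level: 16.
Criminal history: 3 prior points → Category Minimal (0-7).
Level 16 falls in the 16-20 band.
Grid: Level 16-20 × Category Minimal = 100-132 weeks.

100-132 weeks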